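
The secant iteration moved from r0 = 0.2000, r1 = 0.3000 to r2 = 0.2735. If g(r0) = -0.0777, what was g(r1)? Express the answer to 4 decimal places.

The secant line through (0.2000, -0.0777) and (0.3000, g(r1)) crosses zero at r2 = 0.2735.
So (0.2000, -0.0777), (0.3000, g(r1)), (0.2735, 0) are collinear:
g(r1) = -0.0777 · (0.3000 − 0.2735) / (0.2000 − 0.2735) = -0.0777 · (0.026500)/(-0.073500) = 0.028014

0.0280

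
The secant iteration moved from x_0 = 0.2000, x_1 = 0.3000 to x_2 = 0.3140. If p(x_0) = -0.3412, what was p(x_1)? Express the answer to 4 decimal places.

-0.0419

The secant line through (0.2000, -0.3412) and (0.3000, p(x_1)) crosses zero at x_2 = 0.3140.
So (0.2000, -0.3412), (0.3000, p(x_1)), (0.3140, 0) are collinear:
p(x_1) = -0.3412 · (0.3000 − 0.3140) / (0.2000 − 0.3140) = -0.3412 · (-0.014000)/(-0.114000) = -0.041902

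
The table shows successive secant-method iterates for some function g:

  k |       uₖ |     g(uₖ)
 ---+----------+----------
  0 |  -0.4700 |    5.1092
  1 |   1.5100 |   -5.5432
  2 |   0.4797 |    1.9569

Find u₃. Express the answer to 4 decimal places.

u₃ = 0.4797 − 1.9569·(0.4797 − 1.5100) / (1.9569 − (-5.5432))
   = 0.4797 − (-2.016194)/(7.500100) = 0.748522

0.7485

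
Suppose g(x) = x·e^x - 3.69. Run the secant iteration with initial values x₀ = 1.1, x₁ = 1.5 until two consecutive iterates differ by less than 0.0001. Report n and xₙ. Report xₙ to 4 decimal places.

n = 5, xₙ = 1.1585

g(1.1) = -0.385417, g(1.5) = 3.032534
x₂ = 1.500000 − 3.032534·(0.400000)/(3.417951) = 1.145105;  |Δ| = 0.354895
g(1.145105) = -0.091196
x₃ = 1.145105 − (-0.091196)·(-0.354895)/(-3.123730) = 1.155466;  |Δ| = 0.010361
g(1.155466) = -0.020814
x₄ = 1.155466 − (-0.020814)·(0.010361)/(0.070383) = 1.158530;  |Δ| = 0.003064
g(1.158530) = 0.000205
x₅ = 1.158530 − 0.000205·(0.003064)/(0.021019) = 1.158500;  |Δ| = 0.000030
|x₅ − x₄| = 0.000030 < 0.0001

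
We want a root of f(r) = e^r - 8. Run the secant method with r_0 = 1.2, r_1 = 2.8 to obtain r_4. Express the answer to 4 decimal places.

2.0963

f(1.2) = -4.679883, f(2.8) = 8.444647
r_2 = 2.800000 − 8.444647·(2.800000 − 1.200000) / (8.444647 − (-4.679883)) = 2.800000 − (13.511435)/(13.124530) = 1.770520
f(1.770520) = -2.126090
r_3 = 1.770520 − (-2.126090)·(1.770520 − 2.800000) / (-2.126090 − 8.444647) = 1.770520 − (2.188766)/(-10.570737) = 1.977579
f(1.977579) = -0.774767
r_4 = 1.977579 − (-0.774767)·(1.977579 − 1.770520) / (-0.774767 − (-2.126090)) = 1.977579 − (-0.160422)/(1.351323) = 2.096295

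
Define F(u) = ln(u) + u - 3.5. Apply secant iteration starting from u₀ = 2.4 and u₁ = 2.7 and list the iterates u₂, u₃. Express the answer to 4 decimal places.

2.5612, 2.5600

F(2.4) = -0.224531, F(2.7) = 0.193252
u₂ = 2.700000 − 0.193252·(2.700000 − 2.400000) / (0.193252 − (-0.224531)) = 2.700000 − (0.057976)/(0.417783) = 2.561231
F(2.561231) = 0.001718
u₃ = 2.561231 − 0.001718·(2.561231 − 2.700000) / (0.001718 − 0.193252) = 2.561231 − (-0.000238)/(-0.191533) = 2.559986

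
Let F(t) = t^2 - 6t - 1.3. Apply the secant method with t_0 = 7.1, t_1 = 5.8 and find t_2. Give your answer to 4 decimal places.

F(7.1) = 6.510000, F(5.8) = -2.460000
t_2 = 5.800000 − (-2.460000)·(5.800000 − 7.100000) / (-2.460000 − 6.510000) = 5.800000 − (3.198000)/(-8.970000) = 6.156522

6.1565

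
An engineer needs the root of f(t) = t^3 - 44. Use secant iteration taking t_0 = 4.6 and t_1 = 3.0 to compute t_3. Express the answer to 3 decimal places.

3.555

f(4.6) = 53.33600, f(3.0) = -17.00000
t_2 = 3.00000 − (-17.00000)·(3.00000 − 4.60000) / (-17.00000 − 53.33600) = 3.00000 − (27.20000)/(-70.33600) = 3.38672
f(3.38672) = -5.15492
t_3 = 3.38672 − (-5.15492)·(3.38672 − 3.00000) / (-5.15492 − (-17.00000)) = 3.38672 − (-1.99349)/(11.84508) = 3.55501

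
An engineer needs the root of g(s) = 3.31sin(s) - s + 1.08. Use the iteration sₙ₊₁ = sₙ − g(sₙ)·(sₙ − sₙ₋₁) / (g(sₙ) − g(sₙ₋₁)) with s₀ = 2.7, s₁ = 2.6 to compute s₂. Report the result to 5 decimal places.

2.64757

g(2.7) = -0.2053726, g(2.6) = 0.1863095
s₂ = 2.6000000 − 0.1863095·(2.6000000 − 2.7000000) / (0.1863095 − (-0.2053726)) = 2.6000000 − (-0.0186310)/(0.3916821) = 2.6475665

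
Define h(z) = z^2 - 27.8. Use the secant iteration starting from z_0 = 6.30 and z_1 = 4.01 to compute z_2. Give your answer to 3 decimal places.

5.147

h(6.30) = 11.89000, h(4.01) = -11.71990
z_2 = 4.01000 − (-11.71990)·(4.01000 − 6.30000) / (-11.71990 − 11.89000) = 4.01000 − (26.83857)/(-23.60990) = 5.14675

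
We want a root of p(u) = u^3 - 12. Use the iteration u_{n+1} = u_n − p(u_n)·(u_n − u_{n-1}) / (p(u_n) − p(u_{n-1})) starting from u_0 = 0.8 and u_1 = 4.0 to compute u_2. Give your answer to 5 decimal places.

p(0.8) = -11.4880000, p(4.0) = 52.0000000
u_2 = 4.0000000 − 52.0000000·(4.0000000 − 0.8000000) / (52.0000000 − (-11.4880000)) = 4.0000000 − (166.4000000)/(63.4880000) = 1.3790323

1.37903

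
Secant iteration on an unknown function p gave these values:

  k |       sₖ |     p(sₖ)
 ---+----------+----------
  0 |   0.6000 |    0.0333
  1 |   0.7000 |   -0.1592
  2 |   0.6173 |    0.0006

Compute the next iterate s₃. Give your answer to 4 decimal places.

0.6176

s₃ = 0.6173 − 0.0006·(0.6173 − 0.7000) / (0.0006 − (-0.1592))
   = 0.6173 − (-0.000050)/(0.159800) = 0.617611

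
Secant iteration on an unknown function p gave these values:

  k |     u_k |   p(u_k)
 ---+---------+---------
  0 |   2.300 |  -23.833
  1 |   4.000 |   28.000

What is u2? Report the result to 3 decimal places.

3.082

u2 = 4.000 − 28.000·(4.000 − 2.300) / (28.000 − (-23.833))
   = 4.000 − (47.60000)/(51.83300) = 3.08167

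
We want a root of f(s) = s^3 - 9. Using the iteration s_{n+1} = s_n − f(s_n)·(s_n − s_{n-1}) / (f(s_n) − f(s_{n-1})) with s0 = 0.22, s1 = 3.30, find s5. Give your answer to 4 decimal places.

f(0.22) = -8.989352, f(3.30) = 26.937000
s2 = 3.300000 − 26.937000·(3.300000 − 0.220000) / (26.937000 − (-8.989352)) = 3.300000 − (82.965960)/(35.926352) = 0.990666
f(0.990666) = -8.027743
s3 = 0.990666 − (-8.027743)·(0.990666 − 3.300000) / (-8.027743 − 26.937000) = 0.990666 − (18.538742)/(-34.964743) = 1.520878
f(1.520878) = -5.482102
s4 = 1.520878 − (-5.482102)·(1.520878 − 0.990666) / (-5.482102 − (-8.027743)) = 1.520878 − (-2.906679)/(2.545640) = 2.662704
f(2.662704) = 9.878560
s5 = 2.662704 − 9.878560·(2.662704 − 1.520878) / (9.878560 − (-5.482102)) = 2.662704 − (11.279600)/(15.360663) = 1.928387

1.9284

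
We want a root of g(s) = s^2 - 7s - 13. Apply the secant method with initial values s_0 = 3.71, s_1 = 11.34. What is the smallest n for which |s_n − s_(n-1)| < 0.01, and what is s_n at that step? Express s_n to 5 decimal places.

n = 6, s_n = 8.52490

g(3.71) = -25.2059000, g(11.34) = 36.2156000
s_2 = 11.3400000 − 36.2156000·(7.6300000)/(61.4215000) = 6.8411677;  |Δ| = 4.4988323
g(6.8411677) = -14.0865984
s_3 = 6.8411677 − (-14.0865984)·(-4.4988323)/(-50.3021984) = 8.1010181;  |Δ| = 1.2598504
g(8.1010181) = -4.0806326
s_4 = 8.1010181 − (-4.0806326)·(1.2598504)/(10.0059658) = 8.6148102;  |Δ| = 0.5137921
g(8.6148102) = 0.9112836
s_5 = 8.6148102 − 0.9112836·(0.5137921)/(4.9919162) = 8.5210165;  |Δ| = 0.0937937
g(8.5210165) = -0.0393932
s_6 = 8.5210165 − (-0.0393932)·(-0.0937937)/(-0.9506768) = 8.5249030;  |Δ| = 0.0038865
|s_6 − s_5| = 0.0038865 < 0.01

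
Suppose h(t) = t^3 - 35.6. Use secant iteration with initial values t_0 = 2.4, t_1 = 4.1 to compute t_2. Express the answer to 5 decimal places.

3.07189

h(2.4) = -21.7760000, h(4.1) = 33.3210000
t_2 = 4.1000000 − 33.3210000·(4.1000000 − 2.4000000) / (33.3210000 − (-21.7760000)) = 4.1000000 − (56.6457000)/(55.0970000) = 3.0718914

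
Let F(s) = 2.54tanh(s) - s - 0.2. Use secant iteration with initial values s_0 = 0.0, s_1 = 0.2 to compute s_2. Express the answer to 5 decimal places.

F(0.0) = -0.2000000, F(0.2) = 0.1013333
s_2 = 0.2000000 − 0.1013333·(0.2000000 − 0.0000000) / (0.1013333 − (-0.2000000)) = 0.2000000 − (0.0202667)/(0.3013333) = 0.1327434

0.13274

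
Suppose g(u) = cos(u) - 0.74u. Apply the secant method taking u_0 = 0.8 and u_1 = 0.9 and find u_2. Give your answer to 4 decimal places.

0.8702

g(0.8) = 0.104707, g(0.9) = -0.044390
u_2 = 0.900000 − (-0.044390)·(0.900000 − 0.800000) / (-0.044390 − 0.104707) = 0.900000 − (-0.004439)/(-0.149097) = 0.870227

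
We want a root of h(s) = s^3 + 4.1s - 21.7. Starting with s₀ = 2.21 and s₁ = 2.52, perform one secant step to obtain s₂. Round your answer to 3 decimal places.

h(2.21) = -1.84514, h(2.52) = 4.63501
s₂ = 2.52000 − 4.63501·(2.52000 − 2.21000) / (4.63501 − (-1.84514)) = 2.52000 − (1.43685)/(6.48015) = 2.29827

2.298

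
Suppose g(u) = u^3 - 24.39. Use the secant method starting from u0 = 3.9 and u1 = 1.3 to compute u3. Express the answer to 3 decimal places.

g(3.9) = 34.92900, g(1.3) = -22.19300
u2 = 1.30000 − (-22.19300)·(1.30000 − 3.90000) / (-22.19300 − 34.92900) = 1.30000 − (57.70180)/(-57.12200) = 2.31015
g(2.31015) = -12.06120
u3 = 2.31015 − (-12.06120)·(2.31015 − 1.30000) / (-12.06120 − (-22.19300)) = 2.31015 − (-12.18363)/(10.13180) = 3.51266

3.513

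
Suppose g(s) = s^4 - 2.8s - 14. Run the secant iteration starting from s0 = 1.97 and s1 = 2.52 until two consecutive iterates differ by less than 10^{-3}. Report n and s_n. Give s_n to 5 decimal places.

n = 5, s_n = 2.11249

g(1.97) = -4.4546152, g(2.52) = 19.2715802
s2 = 2.5200000 − 19.2715802·(0.5500000)/(23.7261954) = 2.0732630;  |Δ| = 0.4467370
g(2.0732630) = -1.3287261
s3 = 2.0732630 − (-1.3287261)·(-0.4467370)/(-20.6003063) = 2.1020777;  |Δ| = 0.0288147
g(2.1020777) = -0.3606375
s4 = 2.1020777 − (-0.3606375)·(0.0288147)/(0.9680887) = 2.1128119;  |Δ| = 0.0107342
g(2.1128119) = 0.0111909
s5 = 2.1128119 − 0.0111909·(0.0107342)/(0.3718284) = 2.1124888;  |Δ| = 0.0003231
|s5 − s4| = 0.0003231 < 10^{-3}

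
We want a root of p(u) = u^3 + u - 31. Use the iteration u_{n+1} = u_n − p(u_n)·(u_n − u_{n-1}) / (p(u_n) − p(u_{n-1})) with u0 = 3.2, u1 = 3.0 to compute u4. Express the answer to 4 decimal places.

3.0353

p(3.2) = 4.968000, p(3.0) = -1.000000
u2 = 3.000000 − (-1.000000)·(3.000000 − 3.200000) / (-1.000000 − 4.968000) = 3.000000 − (0.200000)/(-5.968000) = 3.033512
p(3.033512) = -0.051517
u3 = 3.033512 − (-0.051517)·(3.033512 − 3.000000) / (-0.051517 − (-1.000000)) = 3.033512 − (-0.001726)/(0.948483) = 3.035332
p(3.035332) = 0.000583
u4 = 3.035332 − 0.000583·(3.035332 − 3.033512) / (0.000583 − (-0.051517)) = 3.035332 − (0.000001)/(0.052100) = 3.035312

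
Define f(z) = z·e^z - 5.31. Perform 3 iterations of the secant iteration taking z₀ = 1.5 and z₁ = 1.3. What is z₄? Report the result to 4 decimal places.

1.3612

f(1.5) = 1.412534, f(1.3) = -0.539914
z₂ = 1.300000 − (-0.539914)·(1.300000 − 1.500000) / (-0.539914 − 1.412534) = 1.300000 − (0.107983)/(-1.952448) = 1.355306
f(1.355306) = -0.054191
z₃ = 1.355306 − (-0.054191)·(1.355306 − 1.300000) / (-0.054191 − (-0.539914)) = 1.355306 − (-0.002997)/(0.485723) = 1.361477
f(1.361477) = 0.002416
z₄ = 1.361477 − 0.002416·(1.361477 − 1.355306) / (0.002416 − (-0.054191)) = 1.361477 − (0.000015)/(0.056607) = 1.361213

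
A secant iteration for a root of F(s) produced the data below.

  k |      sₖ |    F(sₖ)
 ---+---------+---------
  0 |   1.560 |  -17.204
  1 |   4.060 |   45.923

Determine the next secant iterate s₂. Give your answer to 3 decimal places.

2.241

s₂ = 4.060 − 45.923·(4.060 − 1.560) / (45.923 − (-17.204))
   = 4.060 − (114.80750)/(63.12700) = 2.24132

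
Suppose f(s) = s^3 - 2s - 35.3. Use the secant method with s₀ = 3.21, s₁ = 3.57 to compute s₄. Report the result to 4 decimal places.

3.4834

f(3.21) = -8.643839, f(3.57) = 3.059293
s₂ = 3.570000 − 3.059293·(3.570000 − 3.210000) / (3.059293 − (-8.643839)) = 3.570000 − (1.101345)/(11.703132) = 3.475893
f(3.475893) = -0.256627
s₃ = 3.475893 − (-0.256627)·(3.475893 − 3.570000) / (-0.256627 − 3.059293) = 3.475893 − (0.024150)/(-3.315920) = 3.483176
f(3.483176) = -0.006658
s₄ = 3.483176 − (-0.006658)·(3.483176 − 3.475893) / (-0.006658 − (-0.256627)) = 3.483176 − (-0.000048)/(0.249969) = 3.483370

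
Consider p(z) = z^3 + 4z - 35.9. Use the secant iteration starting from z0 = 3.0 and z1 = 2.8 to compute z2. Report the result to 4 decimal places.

2.8940

p(3.0) = 3.100000, p(2.8) = -2.748000
z2 = 2.800000 − (-2.748000)·(2.800000 − 3.000000) / (-2.748000 − 3.100000) = 2.800000 − (0.549600)/(-5.848000) = 2.893981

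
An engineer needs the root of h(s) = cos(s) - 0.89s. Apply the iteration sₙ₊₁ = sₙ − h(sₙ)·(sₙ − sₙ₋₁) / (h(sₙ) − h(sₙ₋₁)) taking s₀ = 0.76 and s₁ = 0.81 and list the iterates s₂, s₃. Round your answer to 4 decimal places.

h(0.76) = 0.048436, h(0.81) = -0.031402
s₂ = 0.810000 − (-0.031402)·(0.810000 − 0.760000) / (-0.031402 − 0.048436) = 0.810000 − (-0.001570)/(-0.079838) = 0.790334
h(0.790334) = 0.000211
s₃ = 0.790334 − 0.000211·(0.790334 − 0.810000) / (0.000211 − (-0.031402)) = 0.790334 − (-0.000004)/(0.031612) = 0.790465

0.7903, 0.7905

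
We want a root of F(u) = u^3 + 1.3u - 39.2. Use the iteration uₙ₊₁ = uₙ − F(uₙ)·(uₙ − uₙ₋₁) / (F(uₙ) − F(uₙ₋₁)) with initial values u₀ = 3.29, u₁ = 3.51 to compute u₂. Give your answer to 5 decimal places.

3.27088

F(3.29) = 0.6882890, F(3.51) = 8.6065510
u₂ = 3.5100000 − 8.6065510·(3.5100000 − 3.2900000) / (8.6065510 − 0.6882890) = 3.5100000 − (1.8934412)/(7.9182620) = 3.2708767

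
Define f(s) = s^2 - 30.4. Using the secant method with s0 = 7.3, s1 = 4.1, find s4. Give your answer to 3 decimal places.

5.513

f(7.3) = 22.89000, f(4.1) = -13.59000
s2 = 4.10000 − (-13.59000)·(4.10000 − 7.30000) / (-13.59000 − 22.89000) = 4.10000 − (43.48800)/(-36.48000) = 5.29211
f(5.29211) = -2.39362
s3 = 5.29211 − (-2.39362)·(5.29211 − 4.10000) / (-2.39362 − (-13.59000)) = 5.29211 − (-2.85345)/(11.19638) = 5.54696
f(5.54696) = 0.36876
s4 = 5.54696 − 0.36876·(5.54696 − 5.29211) / (0.36876 − (-2.39362)) = 5.54696 − (0.09398)/(2.76239) = 5.51294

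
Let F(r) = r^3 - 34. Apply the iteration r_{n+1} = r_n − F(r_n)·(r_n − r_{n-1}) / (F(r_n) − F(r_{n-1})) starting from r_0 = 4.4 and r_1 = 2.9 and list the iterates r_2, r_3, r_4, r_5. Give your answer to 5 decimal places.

3.13713, 3.25142, 3.23923, 3.23961

F(4.4) = 51.1840000, F(2.9) = -9.6110000
r_2 = 2.9000000 − (-9.6110000)·(2.9000000 − 4.4000000) / (-9.6110000 − 51.1840000) = 2.9000000 − (14.4165000)/(-60.7950000) = 3.1371330
F(3.1371330) = -3.1255814
r_3 = 3.1371330 − (-3.1255814)·(3.1371330 − 2.9000000) / (-3.1255814 − (-9.6110000)) = 3.1371330 − (-0.7411784)/(6.4854186) = 3.2514168
F(3.2514168) = 0.3730398
r_4 = 3.2514168 − 0.3730398·(3.2514168 − 3.1371330) / (0.3730398 − (-3.1255814)) = 3.2514168 − (0.0426324)/(3.4986212) = 3.2392313
F(3.2392313) = -0.0119781
r_5 = 3.2392313 − (-0.0119781)·(3.2392313 − 3.2514168) / (-0.0119781 − 0.3730398) = 3.2392313 − (0.0001460)/(-0.3850179) = 3.2396104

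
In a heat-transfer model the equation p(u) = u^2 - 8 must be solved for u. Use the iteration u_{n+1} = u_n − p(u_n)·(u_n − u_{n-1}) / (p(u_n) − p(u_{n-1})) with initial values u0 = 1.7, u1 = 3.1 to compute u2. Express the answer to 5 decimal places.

p(1.7) = -5.1100000, p(3.1) = 1.6100000
u2 = 3.1000000 − 1.6100000·(3.1000000 − 1.7000000) / (1.6100000 − (-5.1100000)) = 3.1000000 − (2.2540000)/(6.7200000) = 2.7645833

2.76458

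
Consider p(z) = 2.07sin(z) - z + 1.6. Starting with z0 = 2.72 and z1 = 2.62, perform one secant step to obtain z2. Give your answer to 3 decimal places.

2.624

p(2.72) = -0.27293, p(2.62) = 0.01140
z2 = 2.62000 − 0.01140·(2.62000 − 2.72000) / (0.01140 − (-0.27293)) = 2.62000 − (-0.00114)/(0.28433) = 2.62401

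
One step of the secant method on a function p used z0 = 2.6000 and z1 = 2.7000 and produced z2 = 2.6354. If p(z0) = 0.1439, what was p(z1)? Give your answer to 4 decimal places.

The secant line through (2.6000, 0.1439) and (2.7000, p(z1)) crosses zero at z2 = 2.6354.
So (2.6000, 0.1439), (2.7000, p(z1)), (2.6354, 0) are collinear:
p(z1) = 0.1439 · (2.7000 − 2.6354) / (2.6000 − 2.6354) = 0.1439 · (0.064600)/(-0.035400) = -0.262597

-0.2626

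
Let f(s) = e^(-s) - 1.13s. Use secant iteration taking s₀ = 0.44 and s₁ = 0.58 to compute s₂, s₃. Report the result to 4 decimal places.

f(0.44) = 0.146836, f(0.58) = -0.095502
s₂ = 0.580000 − (-0.095502)·(0.580000 − 0.440000) / (-0.095502 − 0.146836) = 0.580000 − (-0.013370)/(-0.242338) = 0.524828
f(0.524828) = -0.001399
s₃ = 0.524828 − (-0.001399)·(0.524828 − 0.580000) / (-0.001399 − (-0.095502)) = 0.524828 − (0.000077)/(0.094103) = 0.524008

0.5248, 0.5240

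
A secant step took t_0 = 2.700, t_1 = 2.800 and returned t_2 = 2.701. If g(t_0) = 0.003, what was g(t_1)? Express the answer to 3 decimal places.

The secant line through (2.700, 0.003) and (2.800, g(t_1)) crosses zero at t_2 = 2.701.
So (2.700, 0.003), (2.800, g(t_1)), (2.701, 0) are collinear:
g(t_1) = 0.003 · (2.800 − 2.701) / (2.700 − 2.701) = 0.003 · (0.09900)/(-0.00100) = -0.29700

-0.297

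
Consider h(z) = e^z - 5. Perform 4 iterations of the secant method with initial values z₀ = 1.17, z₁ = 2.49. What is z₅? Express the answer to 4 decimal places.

1.6092

h(1.17) = -1.778007, h(2.49) = 7.061276
z₂ = 2.490000 − 7.061276·(2.490000 − 1.170000) / (7.061276 − (-1.778007)) = 2.490000 − (9.320884)/(8.839283) = 1.435516
h(1.435516) = -0.798188
z₃ = 1.435516 − (-0.798188)·(1.435516 − 2.490000) / (-0.798188 − 7.061276) = 1.435516 − (0.841677)/(-7.859464) = 1.542607
h(1.542607) = -0.323235
z₄ = 1.542607 − (-0.323235)·(1.542607 − 1.435516) / (-0.323235 − (-0.798188)) = 1.542607 − (-0.034615)/(0.474953) = 1.615489
h(1.615489) = 0.030345
z₅ = 1.615489 − 0.030345·(1.615489 − 1.542607) / (0.030345 − (-0.323235)) = 1.615489 − (0.002212)/(0.353580) = 1.609234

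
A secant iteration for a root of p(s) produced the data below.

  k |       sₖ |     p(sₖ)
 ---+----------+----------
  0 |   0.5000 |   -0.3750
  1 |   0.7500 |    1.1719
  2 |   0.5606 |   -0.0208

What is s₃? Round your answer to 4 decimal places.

0.5639

s₃ = 0.5606 − (-0.0208)·(0.5606 − 0.7500) / (-0.0208 − 1.1719)
   = 0.5606 − (0.003940)/(-1.192700) = 0.563903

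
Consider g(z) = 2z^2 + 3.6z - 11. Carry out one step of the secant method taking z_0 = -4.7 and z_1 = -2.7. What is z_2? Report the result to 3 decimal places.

-3.248

g(-4.7) = 16.26000, g(-2.7) = -6.14000
z_2 = -2.70000 − (-6.14000)·(-2.70000 − (-4.70000)) / (-6.14000 − 16.26000) = -2.70000 − (-12.28000)/(-22.40000) = -3.24821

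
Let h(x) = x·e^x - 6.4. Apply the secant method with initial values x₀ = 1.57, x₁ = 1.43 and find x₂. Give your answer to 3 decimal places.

h(1.57) = 1.14644, h(1.43) = -0.42446
x₂ = 1.43000 − (-0.42446)·(1.43000 − 1.57000) / (-0.42446 − 1.14644) = 1.43000 − (0.05942)/(-1.57090) = 1.46783

1.468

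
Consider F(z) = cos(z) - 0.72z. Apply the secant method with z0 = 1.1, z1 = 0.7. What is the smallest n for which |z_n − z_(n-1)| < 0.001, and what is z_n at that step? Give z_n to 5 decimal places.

F(1.1) = -0.3384039, F(0.7) = 0.2608422
z2 = 0.7000000 − 0.2608422·(-0.4000000)/(0.5992461) = 0.8741136;  |Δ| = 0.1741136
F(0.8741136) = 0.0123152
z3 = 0.8741136 − 0.0123152·(0.1741136)/(-0.2485270) = 0.8827414;  |Δ| = 0.0086278
F(0.8827414) = -0.0005379
z4 = 0.8827414 − (-0.0005379)·(0.0086278)/(-0.0128531) = 0.8823803;  |Δ| = 0.0003611
|z4 − z3| = 0.0003611 < 0.001

n = 4, z_n = 0.88238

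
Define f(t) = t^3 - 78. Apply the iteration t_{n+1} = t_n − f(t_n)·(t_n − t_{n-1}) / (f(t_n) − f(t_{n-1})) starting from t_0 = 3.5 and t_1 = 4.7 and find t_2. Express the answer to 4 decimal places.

f(3.5) = -35.125000, f(4.7) = 25.823000
t_2 = 4.700000 − 25.823000·(4.700000 − 3.500000) / (25.823000 − (-35.125000)) = 4.700000 − (30.987600)/(60.948000) = 4.191573

4.1916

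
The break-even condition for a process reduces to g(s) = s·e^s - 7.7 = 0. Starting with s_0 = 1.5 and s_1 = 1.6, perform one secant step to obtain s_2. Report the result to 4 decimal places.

g(1.5) = -0.977466, g(1.6) = 0.224852
s_2 = 1.600000 − 0.224852·(1.600000 − 1.500000) / (0.224852 − (-0.977466)) = 1.600000 − (0.022485)/(1.202318) = 1.581298

1.5813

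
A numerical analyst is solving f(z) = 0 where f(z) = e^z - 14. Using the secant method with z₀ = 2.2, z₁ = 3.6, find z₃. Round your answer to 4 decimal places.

f(2.2) = -4.974987, f(3.6) = 22.598234
z₂ = 3.600000 − 22.598234·(3.600000 − 2.200000) / (22.598234 − (-4.974987)) = 3.600000 − (31.637528)/(27.573221) = 2.452599
f(2.452599) = -2.381490
z₃ = 2.452599 − (-2.381490)·(2.452599 − 3.600000) / (-2.381490 − 22.598234) = 2.452599 − (2.732523)/(-24.979725) = 2.561989

2.5620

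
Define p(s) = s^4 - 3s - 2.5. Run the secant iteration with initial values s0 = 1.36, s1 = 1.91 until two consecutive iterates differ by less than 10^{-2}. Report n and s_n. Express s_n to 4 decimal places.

n = 5, s_n = 1.6525

p(1.36) = -3.158980, p(1.91) = 5.078634
s2 = 1.910000 − 5.078634·(0.550000)/(8.237613) = 1.570915;  |Δ| = 0.339085
p(1.570915) = -1.122833
s3 = 1.570915 − (-1.122833)·(-0.339085)/(-6.201466) = 1.632310;  |Δ| = 0.061394
p(1.632310) = -0.297715
s4 = 1.632310 − (-0.297715)·(0.061394)/(0.825118) = 1.654462;  |Δ| = 0.022152
p(1.654462) = 0.029118
s5 = 1.654462 − 0.029118·(0.022152)/(0.326833) = 1.652488;  |Δ| = 0.001974
|s5 − s4| = 0.001974 < 10^{-2}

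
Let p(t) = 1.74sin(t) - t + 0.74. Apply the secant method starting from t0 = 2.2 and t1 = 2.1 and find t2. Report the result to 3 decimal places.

2.173

p(2.2) = -0.05322, p(2.1) = 0.14198
t2 = 2.10000 − 0.14198·(2.10000 − 2.20000) / (0.14198 − (-0.05322)) = 2.10000 − (-0.01420)/(0.19520) = 2.17274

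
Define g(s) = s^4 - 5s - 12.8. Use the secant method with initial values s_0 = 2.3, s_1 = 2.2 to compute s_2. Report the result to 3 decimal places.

g(2.3) = 3.68410, g(2.2) = -0.37440
s_2 = 2.20000 − (-0.37440)·(2.20000 − 2.30000) / (-0.37440 − 3.68410) = 2.20000 − (0.03744)/(-4.05850) = 2.20923

2.209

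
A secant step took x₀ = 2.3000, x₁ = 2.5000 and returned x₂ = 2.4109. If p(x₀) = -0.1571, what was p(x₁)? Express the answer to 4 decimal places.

0.1262

The secant line through (2.3000, -0.1571) and (2.5000, p(x₁)) crosses zero at x₂ = 2.4109.
So (2.3000, -0.1571), (2.5000, p(x₁)), (2.4109, 0) are collinear:
p(x₁) = -0.1571 · (2.5000 − 2.4109) / (2.3000 − 2.4109) = -0.1571 · (0.089100)/(-0.110900) = 0.126218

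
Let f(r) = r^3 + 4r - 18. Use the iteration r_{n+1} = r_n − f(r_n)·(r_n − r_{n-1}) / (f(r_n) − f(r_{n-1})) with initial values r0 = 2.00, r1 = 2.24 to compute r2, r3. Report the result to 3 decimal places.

2.114, 2.119

f(2.00) = -2.00000, f(2.24) = 2.19942
r2 = 2.24000 − 2.19942·(2.24000 − 2.00000) / (2.19942 − (-2.00000)) = 2.24000 − (0.52786)/(4.19942) = 2.11430
f(2.11430) = -0.09130
r3 = 2.11430 − (-0.09130)·(2.11430 − 2.24000) / (-0.09130 − 2.19942) = 2.11430 − (0.01148)/(-2.29072) = 2.11931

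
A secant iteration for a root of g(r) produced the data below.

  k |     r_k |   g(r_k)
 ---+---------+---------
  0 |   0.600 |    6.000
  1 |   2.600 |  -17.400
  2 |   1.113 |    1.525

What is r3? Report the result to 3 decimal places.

r3 = 1.113 − 1.525·(1.113 − 2.600) / (1.525 − (-17.400))
   = 1.113 − (-2.26768)/(18.92500) = 1.23282

1.233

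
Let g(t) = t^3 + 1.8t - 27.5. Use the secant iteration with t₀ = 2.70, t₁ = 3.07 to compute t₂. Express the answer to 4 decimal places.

g(2.70) = -2.957000, g(3.07) = 6.960443
t₂ = 3.070000 − 6.960443·(3.070000 − 2.700000) / (6.960443 − (-2.957000)) = 3.070000 − (2.575364)/(9.917443) = 2.810320

2.8103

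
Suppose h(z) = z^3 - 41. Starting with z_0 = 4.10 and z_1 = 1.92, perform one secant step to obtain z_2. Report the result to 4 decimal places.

3.1158

h(4.10) = 27.921000, h(1.92) = -33.922112
z_2 = 1.920000 − (-33.922112)·(1.920000 − 4.100000) / (-33.922112 − 27.921000) = 1.920000 − (73.950204)/(-61.843112) = 3.115771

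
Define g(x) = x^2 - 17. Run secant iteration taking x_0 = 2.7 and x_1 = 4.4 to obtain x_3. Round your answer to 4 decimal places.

4.1213

g(2.7) = -9.710000, g(4.4) = 2.360000
x_2 = 4.400000 − 2.360000·(4.400000 − 2.700000) / (2.360000 − (-9.710000)) = 4.400000 − (4.012000)/(12.070000) = 4.067606
g(4.067606) = -0.454584
x_3 = 4.067606 − (-0.454584)·(4.067606 − 4.400000) / (-0.454584 − 2.360000) = 4.067606 − (0.151101)/(-2.814584) = 4.121291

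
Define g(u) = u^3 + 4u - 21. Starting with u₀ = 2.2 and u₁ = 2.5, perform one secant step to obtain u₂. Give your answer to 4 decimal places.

g(2.2) = -1.552000, g(2.5) = 4.625000
u₂ = 2.500000 − 4.625000·(2.500000 − 2.200000) / (4.625000 − (-1.552000)) = 2.500000 − (1.387500)/(6.177000) = 2.275376

2.2754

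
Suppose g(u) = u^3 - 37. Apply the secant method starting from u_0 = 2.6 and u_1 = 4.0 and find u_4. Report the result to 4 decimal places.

3.3334

g(2.6) = -19.424000, g(4.0) = 27.000000
u_2 = 4.000000 − 27.000000·(4.000000 − 2.600000) / (27.000000 − (-19.424000)) = 4.000000 − (37.800000)/(46.424000) = 3.185766
g(3.185766) = -4.667327
u_3 = 3.185766 − (-4.667327)·(3.185766 − 4.000000) / (-4.667327 − 27.000000) = 3.185766 − (3.800296)/(-31.667327) = 3.305773
g(3.305773) = -0.874071
u_4 = 3.305773 − (-0.874071)·(3.305773 − 3.185766) / (-0.874071 − (-4.667327)) = 3.305773 − (-0.104895)/(3.793256) = 3.333426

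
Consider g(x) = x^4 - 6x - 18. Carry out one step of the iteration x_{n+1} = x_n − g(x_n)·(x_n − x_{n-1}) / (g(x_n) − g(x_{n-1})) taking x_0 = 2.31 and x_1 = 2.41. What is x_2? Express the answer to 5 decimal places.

g(2.31) = -3.3860368, g(2.41) = 1.2740256
x_2 = 2.4100000 − 1.2740256·(2.4100000 − 2.3100000) / (1.2740256 − (-3.3860368)) = 2.4100000 − (0.1274026)/(4.6600624) = 2.3826608

2.38266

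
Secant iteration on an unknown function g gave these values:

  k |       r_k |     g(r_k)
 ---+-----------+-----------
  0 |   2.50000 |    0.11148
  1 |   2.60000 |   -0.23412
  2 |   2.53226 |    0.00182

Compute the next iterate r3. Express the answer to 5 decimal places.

2.53278

r3 = 2.53226 − 0.00182·(2.53226 − 2.60000) / (0.00182 − (-0.23412))
   = 2.53226 − (-0.0001233)/(0.2359400) = 2.5327825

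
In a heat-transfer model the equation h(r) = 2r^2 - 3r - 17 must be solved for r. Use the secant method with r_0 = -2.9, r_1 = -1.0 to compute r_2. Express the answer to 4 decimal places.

h(-2.9) = 8.520000, h(-1.0) = -12.000000
r_2 = -1.000000 − (-12.000000)·(-1.000000 − (-2.900000)) / (-12.000000 − 8.520000) = -1.000000 − (-22.800000)/(-20.520000) = -2.111111

-2.1111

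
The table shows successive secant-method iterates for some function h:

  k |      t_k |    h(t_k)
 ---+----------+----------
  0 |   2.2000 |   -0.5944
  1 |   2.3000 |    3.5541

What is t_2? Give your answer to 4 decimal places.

2.2143

t_2 = 2.3000 − 3.5541·(2.3000 − 2.2000) / (3.5541 − (-0.5944))
   = 2.3000 − (0.355410)/(4.148500) = 2.214328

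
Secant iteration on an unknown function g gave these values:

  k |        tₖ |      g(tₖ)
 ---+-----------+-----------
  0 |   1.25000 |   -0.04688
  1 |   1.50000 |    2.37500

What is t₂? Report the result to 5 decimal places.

1.25484

t₂ = 1.50000 − 2.37500·(1.50000 − 1.25000) / (2.37500 − (-0.04688))
   = 1.50000 − (0.5937500)/(2.4218800) = 1.2548392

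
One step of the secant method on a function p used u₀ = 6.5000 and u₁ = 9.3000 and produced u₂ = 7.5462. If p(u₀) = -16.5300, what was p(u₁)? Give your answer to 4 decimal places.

The secant line through (6.5000, -16.5300) and (9.3000, p(u₁)) crosses zero at u₂ = 7.5462.
So (6.5000, -16.5300), (9.3000, p(u₁)), (7.5462, 0) are collinear:
p(u₁) = -16.5300 · (9.3000 − 7.5462) / (6.5000 − 7.5462) = -16.5300 · (1.753800)/(-1.046200) = 27.710107

27.7101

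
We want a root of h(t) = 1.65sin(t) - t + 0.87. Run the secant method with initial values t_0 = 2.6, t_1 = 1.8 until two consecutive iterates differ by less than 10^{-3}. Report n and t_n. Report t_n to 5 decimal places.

h(2.6) = -0.8794227, h(1.8) = 0.6768486
t_2 = 1.8000000 − 0.6768486·(-0.8000000)/(1.5562713) = 2.1479335;  |Δ| = 0.3479335
h(2.1479335) = 0.1048130
t_3 = 2.1479335 − 0.1048130·(0.3479335)/(-0.5720356) = 2.2116846;  |Δ| = 0.0637512
h(2.2116846) = -0.0191025
t_4 = 2.2116846 − (-0.0191025)·(0.0637512)/(-0.1239154) = 2.2018569;  |Δ| = 0.0098277
h(2.2018569) = 0.0003567
t_5 = 2.2018569 − 0.0003567·(-0.0098277)/(0.0194592) = 2.2020371;  |Δ| = 0.0001802
|t_5 − t_4| = 0.0001802 < 10^{-3}

n = 5, t_n = 2.20204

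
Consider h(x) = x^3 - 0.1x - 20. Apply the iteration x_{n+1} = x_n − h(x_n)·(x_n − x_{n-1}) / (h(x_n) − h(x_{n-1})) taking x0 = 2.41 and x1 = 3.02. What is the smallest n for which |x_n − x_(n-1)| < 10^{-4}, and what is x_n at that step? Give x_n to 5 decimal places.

n = 5, x_n = 2.72670

h(2.41) = -6.2434790, h(3.02) = 7.2416080
x2 = 3.0200000 − 7.2416080·(0.6100000)/(13.4850870) = 2.6924247;  |Δ| = 0.3275753
h(2.6924247) = -0.7514490
x3 = 2.6924247 − (-0.7514490)·(-0.3275753)/(-7.9930570) = 2.7232210;  |Δ| = 0.0307962
h(2.7232210) = -0.0770991
x4 = 2.7232210 − (-0.0770991)·(0.0307962)/(0.6743499) = 2.7267419;  |Δ| = 0.0035210
h(2.7267419) = 0.0009838
x5 = 2.7267419 − 0.0009838·(0.0035210)/(0.0780829) = 2.7266976;  |Δ| = 0.0000444
|x5 − x4| = 0.0000444 < 10^{-4}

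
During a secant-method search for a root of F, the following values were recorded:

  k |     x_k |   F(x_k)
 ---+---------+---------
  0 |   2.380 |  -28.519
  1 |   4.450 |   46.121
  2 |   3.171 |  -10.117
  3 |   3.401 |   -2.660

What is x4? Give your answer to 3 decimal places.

3.483

x4 = 3.401 − (-2.660)·(3.401 − 3.171) / (-2.660 − (-10.117))
   = 3.401 − (-0.61180)/(7.45700) = 3.48304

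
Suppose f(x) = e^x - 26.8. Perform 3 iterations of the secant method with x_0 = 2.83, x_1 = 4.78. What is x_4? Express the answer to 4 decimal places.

f(2.83) = -9.854539, f(4.78) = 92.304350
x_2 = 4.780000 − 92.304350·(4.780000 − 2.830000) / (92.304350 − (-9.854539)) = 4.780000 − (179.993483)/(102.158889) = 3.018103
f(3.018103) = -6.347552
x_3 = 3.018103 − (-6.347552)·(3.018103 − 4.780000) / (-6.347552 − 92.304350) = 3.018103 − (11.183735)/(-98.651902) = 3.131468
f(3.131468) = -3.892412
x_4 = 3.131468 − (-3.892412)·(3.131468 − 3.018103) / (-3.892412 − (-6.347552)) = 3.131468 − (-0.441266)/(2.455140) = 3.311200

3.3112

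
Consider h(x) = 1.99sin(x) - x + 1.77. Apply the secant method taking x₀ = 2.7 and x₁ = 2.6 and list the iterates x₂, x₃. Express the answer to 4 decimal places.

2.6711, 2.6715

h(2.7) = -0.079514, h(2.6) = 0.195848
x₂ = 2.600000 − 0.195848·(2.600000 − 2.700000) / (0.195848 − (-0.079514)) = 2.600000 − (-0.019585)/(0.275362) = 2.671124
h(2.671124) = 0.000952
x₃ = 2.671124 − 0.000952·(2.671124 − 2.600000) / (0.000952 − 0.195848) = 2.671124 − (0.000068)/(-0.194896) = 2.671471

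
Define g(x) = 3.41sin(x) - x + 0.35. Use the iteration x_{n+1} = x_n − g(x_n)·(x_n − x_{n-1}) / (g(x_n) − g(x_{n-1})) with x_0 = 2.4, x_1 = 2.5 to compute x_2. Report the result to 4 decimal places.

2.4699

g(2.4) = 0.253329, g(2.5) = -0.109210
x_2 = 2.500000 − (-0.109210)·(2.500000 − 2.400000) / (-0.109210 − 0.253329) = 2.500000 − (-0.010921)/(-0.362539) = 2.469876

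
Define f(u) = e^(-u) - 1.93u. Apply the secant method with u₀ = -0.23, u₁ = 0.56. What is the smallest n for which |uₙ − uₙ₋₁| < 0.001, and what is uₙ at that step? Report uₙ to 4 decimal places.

n = 4, uₙ = 0.3611

f(-0.23) = 1.702500, f(0.56) = -0.509591
u₂ = 0.560000 − (-0.509591)·(0.790000)/(-2.212091) = 0.378011;  |Δ| = 0.181989
f(0.378011) = -0.044338
u₃ = 0.378011 − (-0.044338)·(-0.181989)/(0.465253) = 0.360668;  |Δ| = 0.017343
f(0.360668) = 0.001122
u₄ = 0.360668 − 0.001122·(-0.017343)/(0.045460) = 0.361096;  |Δ| = 0.000428
|u₄ − u₃| = 0.000428 < 0.001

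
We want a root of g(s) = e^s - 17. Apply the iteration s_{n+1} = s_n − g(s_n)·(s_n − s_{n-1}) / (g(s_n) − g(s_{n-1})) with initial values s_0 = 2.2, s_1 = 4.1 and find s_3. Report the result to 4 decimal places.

g(2.2) = -7.974987, g(4.1) = 43.340288
s_2 = 4.100000 − 43.340288·(4.100000 − 2.200000) / (43.340288 − (-7.974987)) = 4.100000 − (82.346546)/(51.315274) = 2.495282
g(2.495282) = -4.874848
s_3 = 2.495282 − (-4.874848)·(2.495282 − 4.100000) / (-4.874848 − 43.340288) = 2.495282 − (7.822757)/(-48.215136) = 2.657529

2.6575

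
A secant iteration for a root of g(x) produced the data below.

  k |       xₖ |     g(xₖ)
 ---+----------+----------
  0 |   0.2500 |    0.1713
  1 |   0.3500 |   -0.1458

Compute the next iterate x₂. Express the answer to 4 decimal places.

x₂ = 0.3500 − (-0.1458)·(0.3500 − 0.2500) / (-0.1458 − 0.1713)
   = 0.3500 − (-0.014580)/(-0.317100) = 0.304021

0.3040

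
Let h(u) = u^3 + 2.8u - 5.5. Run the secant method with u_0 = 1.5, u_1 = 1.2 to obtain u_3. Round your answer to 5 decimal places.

h(1.5) = 2.0750000, h(1.2) = -0.4120000
u_2 = 1.2000000 − (-0.4120000)·(1.2000000 − 1.5000000) / (-0.4120000 − 2.0750000) = 1.2000000 − (0.1236000)/(-2.4870000) = 1.2496984
h(1.2496984) = -0.0491327
u_3 = 1.2496984 − (-0.0491327)·(1.2496984 − 1.2000000) / (-0.0491327 − (-0.4120000)) = 1.2496984 − (-0.0024418)/(0.3628673) = 1.2564277

1.25643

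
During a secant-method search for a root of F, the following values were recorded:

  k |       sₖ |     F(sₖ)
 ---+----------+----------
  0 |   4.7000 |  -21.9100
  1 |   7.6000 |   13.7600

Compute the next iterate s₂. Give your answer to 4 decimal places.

6.4813

s₂ = 7.6000 − 13.7600·(7.6000 − 4.7000) / (13.7600 − (-21.9100))
   = 7.6000 − (39.904000)/(35.670000) = 6.481301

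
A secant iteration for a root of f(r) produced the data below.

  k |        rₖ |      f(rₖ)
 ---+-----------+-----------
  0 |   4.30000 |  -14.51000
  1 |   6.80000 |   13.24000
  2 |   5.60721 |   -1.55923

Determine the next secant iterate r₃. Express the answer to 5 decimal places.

5.73288

r₃ = 5.60721 − (-1.55923)·(5.60721 − 6.80000) / (-1.55923 − 13.24000)
   = 5.60721 − (1.8598340)/(-14.7992300) = 5.7328810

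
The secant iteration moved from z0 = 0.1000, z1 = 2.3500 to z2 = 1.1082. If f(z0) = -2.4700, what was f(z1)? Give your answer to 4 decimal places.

The secant line through (0.1000, -2.4700) and (2.3500, f(z1)) crosses zero at z2 = 1.1082.
So (0.1000, -2.4700), (2.3500, f(z1)), (1.1082, 0) are collinear:
f(z1) = -2.4700 · (2.3500 − 1.1082) / (0.1000 − 1.1082) = -2.4700 · (1.241800)/(-1.008200) = 3.042299

3.0423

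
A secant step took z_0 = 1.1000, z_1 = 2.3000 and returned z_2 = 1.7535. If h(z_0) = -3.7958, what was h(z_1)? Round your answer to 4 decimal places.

3.1743

The secant line through (1.1000, -3.7958) and (2.3000, h(z_1)) crosses zero at z_2 = 1.7535.
So (1.1000, -3.7958), (2.3000, h(z_1)), (1.7535, 0) are collinear:
h(z_1) = -3.7958 · (2.3000 − 1.7535) / (1.1000 − 1.7535) = -3.7958 · (0.546500)/(-0.653500) = 3.174299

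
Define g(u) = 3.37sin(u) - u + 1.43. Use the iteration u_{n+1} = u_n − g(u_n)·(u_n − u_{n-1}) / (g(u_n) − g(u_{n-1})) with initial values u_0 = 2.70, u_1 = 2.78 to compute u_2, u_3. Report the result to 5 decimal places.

g(2.70) = 0.1702702, g(2.78) = -0.1578142
u_2 = 2.7800000 − (-0.1578142)·(2.7800000 − 2.7000000) / (-0.1578142 − 0.1702702) = 2.7800000 − (-0.0126251)/(-0.3280844) = 2.7415186
g(2.7415186) = 0.0010509
u_3 = 2.7415186 − 0.0010509·(2.7415186 − 2.7800000) / (0.0010509 − (-0.1578142)) = 2.7415186 − (-0.0000404)/(0.1588651) = 2.7417732

2.74152, 2.74177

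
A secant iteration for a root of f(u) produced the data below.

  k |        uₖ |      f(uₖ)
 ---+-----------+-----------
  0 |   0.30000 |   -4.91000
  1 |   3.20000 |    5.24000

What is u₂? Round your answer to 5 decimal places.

u₂ = 3.20000 − 5.24000·(3.20000 − 0.30000) / (5.24000 − (-4.91000))
   = 3.20000 − (15.1960000)/(10.1500000) = 1.7028571

1.70286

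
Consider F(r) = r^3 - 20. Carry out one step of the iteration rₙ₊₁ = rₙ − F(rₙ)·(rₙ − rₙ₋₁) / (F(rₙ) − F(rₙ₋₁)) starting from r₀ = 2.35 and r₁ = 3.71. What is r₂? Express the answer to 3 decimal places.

2.601

F(2.35) = -7.02212, F(3.71) = 31.06481
r₂ = 3.71000 − 31.06481·(3.71000 − 2.35000) / (31.06481 − (-7.02212)) = 3.71000 − (42.24814)/(38.08694) = 2.60074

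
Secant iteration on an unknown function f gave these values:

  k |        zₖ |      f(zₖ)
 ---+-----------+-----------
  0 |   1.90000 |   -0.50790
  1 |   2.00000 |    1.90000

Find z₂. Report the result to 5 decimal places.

1.92109

z₂ = 2.00000 − 1.90000·(2.00000 − 1.90000) / (1.90000 − (-0.50790))
   = 2.00000 − (0.1900000)/(2.4079000) = 1.9210931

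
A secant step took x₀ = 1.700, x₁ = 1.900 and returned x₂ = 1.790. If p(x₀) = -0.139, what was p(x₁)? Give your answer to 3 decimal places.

The secant line through (1.700, -0.139) and (1.900, p(x₁)) crosses zero at x₂ = 1.790.
So (1.700, -0.139), (1.900, p(x₁)), (1.790, 0) are collinear:
p(x₁) = -0.139 · (1.900 − 1.790) / (1.700 − 1.790) = -0.139 · (0.11000)/(-0.09000) = 0.16989

0.170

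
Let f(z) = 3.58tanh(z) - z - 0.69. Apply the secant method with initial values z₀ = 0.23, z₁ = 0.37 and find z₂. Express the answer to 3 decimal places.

f(0.23) = -0.11082, f(0.37) = 0.20729
z₂ = 0.37000 − 0.20729·(0.37000 − 0.23000) / (0.20729 − (-0.11082)) = 0.37000 − (0.02902)/(0.31811) = 0.27877

0.279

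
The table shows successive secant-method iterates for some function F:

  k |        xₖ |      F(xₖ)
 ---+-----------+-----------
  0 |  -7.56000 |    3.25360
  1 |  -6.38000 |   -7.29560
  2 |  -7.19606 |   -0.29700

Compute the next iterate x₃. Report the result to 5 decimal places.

-7.23069

x₃ = -7.19606 − (-0.29700)·(-7.19606 − (-6.38000)) / (-0.29700 − (-7.29560))
   = -7.19606 − (0.2423698)/(6.9986000) = -7.2306912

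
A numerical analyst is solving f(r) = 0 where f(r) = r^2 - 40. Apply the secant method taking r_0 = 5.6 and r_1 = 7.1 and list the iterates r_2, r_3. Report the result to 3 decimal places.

f(5.6) = -8.64000, f(7.1) = 10.41000
r_2 = 7.10000 − 10.41000·(7.10000 − 5.60000) / (10.41000 − (-8.64000)) = 7.10000 − (15.61500)/(19.05000) = 6.28031
f(6.28031) = -0.55764
r_3 = 6.28031 − (-0.55764)·(6.28031 − 7.10000) / (-0.55764 − 10.41000) = 6.28031 − (0.45709)/(-10.96764) = 6.32199

6.280, 6.322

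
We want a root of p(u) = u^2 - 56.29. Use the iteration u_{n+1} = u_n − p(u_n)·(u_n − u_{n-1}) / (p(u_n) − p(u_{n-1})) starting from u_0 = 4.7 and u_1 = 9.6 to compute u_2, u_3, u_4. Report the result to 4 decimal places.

7.0916, 7.4510, 7.5041

p(4.7) = -34.200000, p(9.6) = 35.870000
u_2 = 9.600000 − 35.870000·(9.600000 − 4.700000) / (35.870000 − (-34.200000)) = 9.600000 − (175.763000)/(70.070000) = 7.091608
p(7.091608) = -5.999090
u_3 = 7.091608 − (-5.999090)·(7.091608 − 9.600000) / (-5.999090 − 35.870000) = 7.091608 − (15.048068)/(-41.869090) = 7.451016
p(7.451016) = -0.772361
u_4 = 7.451016 − (-0.772361)·(7.451016 − 7.091608) / (-0.772361 − (-5.999090)) = 7.451016 − (-0.277592)/(5.226729) = 7.504126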